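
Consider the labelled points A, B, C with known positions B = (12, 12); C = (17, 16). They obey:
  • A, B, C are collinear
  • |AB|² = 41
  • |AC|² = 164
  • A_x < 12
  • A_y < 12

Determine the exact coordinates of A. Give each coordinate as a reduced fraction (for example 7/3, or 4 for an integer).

A = (7, 8)

1. A_x = 7  [[A, B, C are collinear ⇒ -4x+5y-12=0] ∩ [|A−(12, 12)|²=41]]
2. A_y = 8  [[A, B, C are collinear ⇒ -4x+5y-12=0] ∩ [|A−(12, 12)|²=41]]
   so A = (7, 8)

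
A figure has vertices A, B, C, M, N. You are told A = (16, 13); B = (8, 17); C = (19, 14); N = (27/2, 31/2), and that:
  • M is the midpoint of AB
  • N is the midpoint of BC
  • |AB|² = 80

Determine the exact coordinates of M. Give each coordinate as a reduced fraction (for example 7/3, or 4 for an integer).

1. M_x = 12  [2·M = A+B = (16, 13)+(8, 17)]
2. M_y = 15  [2·M = A+B = (16, 13)+(8, 17)]
   so M = (12, 15)

M = (12, 15)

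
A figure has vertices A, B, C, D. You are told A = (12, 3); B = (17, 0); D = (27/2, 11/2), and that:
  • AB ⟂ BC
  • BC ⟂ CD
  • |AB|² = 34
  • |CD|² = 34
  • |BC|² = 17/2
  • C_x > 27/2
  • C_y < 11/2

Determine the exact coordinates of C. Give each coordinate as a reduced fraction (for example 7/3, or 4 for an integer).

C = (37/2, 5/2)

1. C_x = 37/2  [[AB ⟂ BC ⇒ 5x-3y-85=0] ∩ [|C−(27/2, 11/2)|²=34]]
2. C_y = 5/2  [[AB ⟂ BC ⇒ 5x-3y-85=0] ∩ [|C−(27/2, 11/2)|²=34]]
   so C = (37/2, 5/2)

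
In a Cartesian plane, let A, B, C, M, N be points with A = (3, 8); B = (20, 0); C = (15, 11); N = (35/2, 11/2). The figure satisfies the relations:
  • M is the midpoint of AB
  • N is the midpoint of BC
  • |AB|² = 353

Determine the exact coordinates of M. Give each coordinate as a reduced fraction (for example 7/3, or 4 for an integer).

M = (23/2, 4)

1. M_x = 23/2  [2·M = A+B = (3, 8)+(20, 0)]
2. M_y = 4  [2·M = A+B = (3, 8)+(20, 0)]
   so M = (23/2, 4)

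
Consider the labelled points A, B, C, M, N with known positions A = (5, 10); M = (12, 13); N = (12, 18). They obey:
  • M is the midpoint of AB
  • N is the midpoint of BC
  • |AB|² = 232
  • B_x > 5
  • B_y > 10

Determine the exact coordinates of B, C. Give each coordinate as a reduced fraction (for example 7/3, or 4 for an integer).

1. B_x = 19  [B = 2·M−A = 2·(12, 13)−(5, 10)]
2. B_y = 16  [B = 2·M−A = 2·(12, 13)−(5, 10)]
   so B = (19, 16)
3. C_x = 5  [C = 2·N−B = 2·(12, 18)−(19, 16)]
4. C_y = 20  [C = 2·N−B = 2·(12, 18)−(19, 16)]
   so C = (5, 20)

B = (19, 16)
C = (5, 20)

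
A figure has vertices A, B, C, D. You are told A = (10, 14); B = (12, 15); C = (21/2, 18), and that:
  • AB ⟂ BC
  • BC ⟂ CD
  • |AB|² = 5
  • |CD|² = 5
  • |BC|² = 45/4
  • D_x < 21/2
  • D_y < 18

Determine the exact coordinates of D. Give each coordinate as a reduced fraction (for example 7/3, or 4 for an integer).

D = (17/2, 17)

1. D_x = 17/2  [[BC ⟂ CD ⇒ -3/2x+3y-153/4=0] ∩ [|D−(21/2, 18)|²=5]]
2. D_y = 17  [[BC ⟂ CD ⇒ -3/2x+3y-153/4=0] ∩ [|D−(21/2, 18)|²=5]]
   so D = (17/2, 17)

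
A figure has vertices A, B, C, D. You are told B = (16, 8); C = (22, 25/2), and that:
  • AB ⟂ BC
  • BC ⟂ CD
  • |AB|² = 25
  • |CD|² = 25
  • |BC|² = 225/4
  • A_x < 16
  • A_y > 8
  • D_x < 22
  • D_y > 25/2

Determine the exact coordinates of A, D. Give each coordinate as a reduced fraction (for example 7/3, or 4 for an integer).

A = (13, 12)
D = (19, 33/2)

1. A_x = 13  [[AB ⟂ BC ⇒ -6x-9/2y+132=0] ∩ [|A−(16, 8)|²=25]]
2. A_y = 12  [[AB ⟂ BC ⇒ -6x-9/2y+132=0] ∩ [|A−(16, 8)|²=25]]
   so A = (13, 12)
3. D_x = 19  [[BC ⟂ CD ⇒ 6x+9/2y-753/4=0] ∩ [|D−(22, 25/2)|²=25]]
4. D_y = 33/2  [[BC ⟂ CD ⇒ 6x+9/2y-753/4=0] ∩ [|D−(22, 25/2)|²=25]]
   so D = (19, 33/2)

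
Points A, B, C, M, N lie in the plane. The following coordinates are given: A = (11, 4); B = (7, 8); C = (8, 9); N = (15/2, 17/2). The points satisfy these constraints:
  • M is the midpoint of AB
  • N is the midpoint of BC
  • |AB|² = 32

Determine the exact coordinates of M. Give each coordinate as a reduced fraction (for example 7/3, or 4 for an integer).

1. M_x = 9  [2·M = A+B = (11, 4)+(7, 8)]
2. M_y = 6  [2·M = A+B = (11, 4)+(7, 8)]
   so M = (9, 6)

M = (9, 6)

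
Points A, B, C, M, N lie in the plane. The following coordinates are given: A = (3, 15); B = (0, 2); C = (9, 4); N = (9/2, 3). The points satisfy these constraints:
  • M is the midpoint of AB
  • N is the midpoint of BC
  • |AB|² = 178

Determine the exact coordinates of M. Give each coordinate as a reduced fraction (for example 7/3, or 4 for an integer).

M = (3/2, 17/2)

1. M_x = 3/2  [2·M = A+B = (3, 15)+(0, 2)]
2. M_y = 17/2  [2·M = A+B = (3, 15)+(0, 2)]
   so M = (3/2, 17/2)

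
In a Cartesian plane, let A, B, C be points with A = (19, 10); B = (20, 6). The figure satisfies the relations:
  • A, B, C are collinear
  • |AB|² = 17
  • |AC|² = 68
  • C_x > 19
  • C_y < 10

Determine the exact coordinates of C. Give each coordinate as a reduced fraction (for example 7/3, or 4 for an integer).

1. C_x = 21  [[A, B, C are collinear ⇒ 4x+1y-86=0] ∩ [|C−(19, 10)|²=68]]
2. C_y = 2  [[A, B, C are collinear ⇒ 4x+1y-86=0] ∩ [|C−(19, 10)|²=68]]
   so C = (21, 2)

C = (21, 2)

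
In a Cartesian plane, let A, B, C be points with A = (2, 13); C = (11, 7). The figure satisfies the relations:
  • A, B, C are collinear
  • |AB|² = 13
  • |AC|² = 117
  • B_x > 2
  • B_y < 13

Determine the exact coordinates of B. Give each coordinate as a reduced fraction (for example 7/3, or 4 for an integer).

1. B_x = 5  [[A, B, C are collinear ⇒ -6x-9y+129=0] ∩ [|B−(2, 13)|²=13]]
2. B_y = 11  [[A, B, C are collinear ⇒ -6x-9y+129=0] ∩ [|B−(2, 13)|²=13]]
   so B = (5, 11)

B = (5, 11)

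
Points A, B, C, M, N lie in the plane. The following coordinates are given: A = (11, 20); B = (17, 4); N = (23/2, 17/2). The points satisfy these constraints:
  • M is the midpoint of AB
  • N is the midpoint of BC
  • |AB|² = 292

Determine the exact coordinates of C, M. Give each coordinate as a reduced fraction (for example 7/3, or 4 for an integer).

1. M_x = 14  [2·M = A+B = (11, 20)+(17, 4)]
2. M_y = 12  [2·M = A+B = (11, 20)+(17, 4)]
   so M = (14, 12)
3. C_x = 6  [C = 2·N−B = 2·(23/2, 17/2)−(17, 4)]
4. C_y = 13  [C = 2·N−B = 2·(23/2, 17/2)−(17, 4)]
   so C = (6, 13)

C = (6, 13)
M = (14, 12)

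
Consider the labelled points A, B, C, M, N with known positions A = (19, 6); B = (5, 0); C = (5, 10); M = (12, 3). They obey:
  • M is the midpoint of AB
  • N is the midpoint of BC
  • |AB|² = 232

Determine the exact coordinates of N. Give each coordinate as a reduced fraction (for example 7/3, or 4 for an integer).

1. N_x = 5  [2·N = B+C = (5, 0)+(5, 10)]
2. N_y = 5  [2·N = B+C = (5, 0)+(5, 10)]
   so N = (5, 5)

N = (5, 5)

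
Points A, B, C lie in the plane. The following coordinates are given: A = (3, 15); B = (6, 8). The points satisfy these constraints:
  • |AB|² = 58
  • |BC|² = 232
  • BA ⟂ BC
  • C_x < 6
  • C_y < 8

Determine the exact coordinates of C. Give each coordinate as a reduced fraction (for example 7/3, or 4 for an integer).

1. C_x = -8  [[BA ⟂ BC ⇒ -3x+7y-38=0] ∩ [|C−(6, 8)|²=232]]
2. C_y = 2  [[BA ⟂ BC ⇒ -3x+7y-38=0] ∩ [|C−(6, 8)|²=232]]
   so C = (-8, 2)

C = (-8, 2)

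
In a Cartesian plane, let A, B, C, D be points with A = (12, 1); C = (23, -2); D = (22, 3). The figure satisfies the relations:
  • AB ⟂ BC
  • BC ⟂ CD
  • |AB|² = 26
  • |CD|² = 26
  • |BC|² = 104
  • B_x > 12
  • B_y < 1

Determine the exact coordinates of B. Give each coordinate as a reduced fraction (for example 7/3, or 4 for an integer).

1. B_x = 13  [[BC ⟂ CD ⇒ 1x-5y-33=0] ∩ [|B−(12, 1)|²=26]]
2. B_y = -4  [[BC ⟂ CD ⇒ 1x-5y-33=0] ∩ [|B−(12, 1)|²=26]]
   so B = (13, -4)

B = (13, -4)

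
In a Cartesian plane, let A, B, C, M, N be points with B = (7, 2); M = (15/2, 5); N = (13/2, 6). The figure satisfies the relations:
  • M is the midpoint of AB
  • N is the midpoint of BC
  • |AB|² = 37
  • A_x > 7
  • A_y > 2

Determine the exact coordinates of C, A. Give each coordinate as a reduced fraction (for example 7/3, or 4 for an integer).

C = (6, 10)
A = (8, 8)

1. A_x = 8  [A = 2·M−B = 2·(15/2, 5)−(7, 2)]
2. A_y = 8  [A = 2·M−B = 2·(15/2, 5)−(7, 2)]
   so A = (8, 8)
3. C_x = 6  [C = 2·N−B = 2·(13/2, 6)−(7, 2)]
4. C_y = 10  [C = 2·N−B = 2·(13/2, 6)−(7, 2)]
   so C = (6, 10)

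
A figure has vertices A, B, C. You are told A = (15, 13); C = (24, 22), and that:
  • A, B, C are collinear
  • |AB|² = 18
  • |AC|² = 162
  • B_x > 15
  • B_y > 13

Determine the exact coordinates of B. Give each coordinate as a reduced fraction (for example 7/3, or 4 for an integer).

1. B_x = 18  [[A, B, C are collinear ⇒ 9x-9y-18=0] ∩ [|B−(15, 13)|²=18]]
2. B_y = 16  [[A, B, C are collinear ⇒ 9x-9y-18=0] ∩ [|B−(15, 13)|²=18]]
   so B = (18, 16)

B = (18, 16)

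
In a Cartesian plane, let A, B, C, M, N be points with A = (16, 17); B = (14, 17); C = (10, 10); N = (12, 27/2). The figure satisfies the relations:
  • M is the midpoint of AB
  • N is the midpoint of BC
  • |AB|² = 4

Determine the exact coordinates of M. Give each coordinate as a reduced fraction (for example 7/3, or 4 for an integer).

M = (15, 17)

1. M_x = 15  [2·M = A+B = (16, 17)+(14, 17)]
2. M_y = 17  [2·M = A+B = (16, 17)+(14, 17)]
   so M = (15, 17)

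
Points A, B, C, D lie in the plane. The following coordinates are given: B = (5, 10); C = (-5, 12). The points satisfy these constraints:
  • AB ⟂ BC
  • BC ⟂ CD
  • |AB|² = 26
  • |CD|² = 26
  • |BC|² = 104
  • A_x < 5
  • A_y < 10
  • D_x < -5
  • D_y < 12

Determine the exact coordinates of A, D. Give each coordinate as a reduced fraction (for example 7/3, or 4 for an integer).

A = (4, 5)
D = (-6, 7)

1. A_x = 4  [[AB ⟂ BC ⇒ 10x-2y-30=0] ∩ [|A−(5, 10)|²=26]]
2. A_y = 5  [[AB ⟂ BC ⇒ 10x-2y-30=0] ∩ [|A−(5, 10)|²=26]]
   so A = (4, 5)
3. D_x = -6  [[BC ⟂ CD ⇒ -10x+2y-74=0] ∩ [|D−(-5, 12)|²=26]]
4. D_y = 7  [[BC ⟂ CD ⇒ -10x+2y-74=0] ∩ [|D−(-5, 12)|²=26]]
   so D = (-6, 7)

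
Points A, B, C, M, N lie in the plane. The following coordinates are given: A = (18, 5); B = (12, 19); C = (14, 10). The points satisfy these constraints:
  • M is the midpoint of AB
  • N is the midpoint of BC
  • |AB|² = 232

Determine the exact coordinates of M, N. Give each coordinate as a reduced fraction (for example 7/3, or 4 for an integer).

M = (15, 12)
N = (13, 29/2)

1. M_x = 15  [2·M = A+B = (18, 5)+(12, 19)]
2. M_y = 12  [2·M = A+B = (18, 5)+(12, 19)]
   so M = (15, 12)
3. N_x = 13  [2·N = B+C = (12, 19)+(14, 10)]
4. N_y = 29/2  [2·N = B+C = (12, 19)+(14, 10)]
   so N = (13, 29/2)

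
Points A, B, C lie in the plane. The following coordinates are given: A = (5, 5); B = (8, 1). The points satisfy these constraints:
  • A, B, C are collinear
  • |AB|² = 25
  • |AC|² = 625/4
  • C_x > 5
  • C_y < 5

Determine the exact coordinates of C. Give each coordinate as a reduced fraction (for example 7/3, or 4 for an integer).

1. C_x = 25/2  [[A, B, C are collinear ⇒ 4x+3y-35=0] ∩ [|C−(5, 5)|²=625/4]]
2. C_y = -5  [[A, B, C are collinear ⇒ 4x+3y-35=0] ∩ [|C−(5, 5)|²=625/4]]
   so C = (25/2, -5)

C = (25/2, -5)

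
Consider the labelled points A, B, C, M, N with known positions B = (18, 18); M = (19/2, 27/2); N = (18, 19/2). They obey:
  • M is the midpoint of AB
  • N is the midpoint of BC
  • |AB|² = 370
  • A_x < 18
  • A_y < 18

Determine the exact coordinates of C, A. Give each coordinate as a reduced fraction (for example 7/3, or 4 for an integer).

C = (18, 1)
A = (1, 9)

1. A_x = 1  [A = 2·M−B = 2·(19/2, 27/2)−(18, 18)]
2. A_y = 9  [A = 2·M−B = 2·(19/2, 27/2)−(18, 18)]
   so A = (1, 9)
3. C_x = 18  [C = 2·N−B = 2·(18, 19/2)−(18, 18)]
4. C_y = 1  [C = 2·N−B = 2·(18, 19/2)−(18, 18)]
   so C = (18, 1)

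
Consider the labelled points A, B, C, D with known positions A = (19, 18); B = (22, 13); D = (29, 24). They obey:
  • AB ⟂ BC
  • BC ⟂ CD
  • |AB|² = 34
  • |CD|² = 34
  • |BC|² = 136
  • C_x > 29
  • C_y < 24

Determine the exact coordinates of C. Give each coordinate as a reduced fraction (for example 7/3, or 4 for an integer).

1. C_x = 32  [[AB ⟂ BC ⇒ 3x-5y-1=0] ∩ [|C−(29, 24)|²=34]]
2. C_y = 19  [[AB ⟂ BC ⇒ 3x-5y-1=0] ∩ [|C−(29, 24)|²=34]]
   so C = (32, 19)

C = (32, 19)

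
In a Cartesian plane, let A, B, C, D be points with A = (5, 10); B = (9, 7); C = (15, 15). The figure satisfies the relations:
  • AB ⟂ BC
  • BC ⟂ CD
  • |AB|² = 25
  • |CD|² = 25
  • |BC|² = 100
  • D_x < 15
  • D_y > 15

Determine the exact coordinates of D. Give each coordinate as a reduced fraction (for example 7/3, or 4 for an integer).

D = (11, 18)

1. D_x = 11  [[BC ⟂ CD ⇒ 6x+8y-210=0] ∩ [|D−(15, 15)|²=25]]
2. D_y = 18  [[BC ⟂ CD ⇒ 6x+8y-210=0] ∩ [|D−(15, 15)|²=25]]
   so D = (11, 18)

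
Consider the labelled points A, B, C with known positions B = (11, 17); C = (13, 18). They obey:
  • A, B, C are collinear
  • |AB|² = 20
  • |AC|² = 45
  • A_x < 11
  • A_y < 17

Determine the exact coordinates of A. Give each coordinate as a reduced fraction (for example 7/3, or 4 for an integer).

1. A_x = 7  [[A, B, C are collinear ⇒ -1x+2y-23=0] ∩ [|A−(11, 17)|²=20]]
2. A_y = 15  [[A, B, C are collinear ⇒ -1x+2y-23=0] ∩ [|A−(11, 17)|²=20]]
   so A = (7, 15)

A = (7, 15)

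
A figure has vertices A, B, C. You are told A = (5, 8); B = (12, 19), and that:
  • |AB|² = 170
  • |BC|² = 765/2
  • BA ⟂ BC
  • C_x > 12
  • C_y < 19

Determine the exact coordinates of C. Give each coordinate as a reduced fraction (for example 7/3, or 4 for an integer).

C = (57/2, 17/2)

1. C_x = 57/2  [[BA ⟂ BC ⇒ -7x-11y+293=0] ∩ [|C−(12, 19)|²=765/2]]
2. C_y = 17/2  [[BA ⟂ BC ⇒ -7x-11y+293=0] ∩ [|C−(12, 19)|²=765/2]]
   so C = (57/2, 17/2)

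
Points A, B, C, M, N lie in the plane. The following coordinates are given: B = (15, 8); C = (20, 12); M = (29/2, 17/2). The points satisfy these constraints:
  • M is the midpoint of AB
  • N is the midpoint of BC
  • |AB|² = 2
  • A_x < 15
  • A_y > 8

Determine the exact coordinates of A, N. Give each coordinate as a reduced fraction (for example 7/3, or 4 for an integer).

A = (14, 9)
N = (35/2, 10)

1. A_x = 14  [A = 2·M−B = 2·(29/2, 17/2)−(15, 8)]
2. A_y = 9  [A = 2·M−B = 2·(29/2, 17/2)−(15, 8)]
   so A = (14, 9)
3. N_x = 35/2  [2·N = B+C = (15, 8)+(20, 12)]
4. N_y = 10  [2·N = B+C = (15, 8)+(20, 12)]
   so N = (35/2, 10)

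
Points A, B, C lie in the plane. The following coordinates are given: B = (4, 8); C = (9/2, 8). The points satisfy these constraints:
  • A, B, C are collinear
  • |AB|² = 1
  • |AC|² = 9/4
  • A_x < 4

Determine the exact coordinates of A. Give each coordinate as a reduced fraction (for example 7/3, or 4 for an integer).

A = (3, 8)

1. A_x = 3  [[A, B, C are collinear ⇒ 1/2y-4=0] ∩ [|A−(4, 8)|²=1]]
2. A_y = 8  [[A, B, C are collinear ⇒ 1/2y-4=0] ∩ [|A−(4, 8)|²=1]]
   so A = (3, 8)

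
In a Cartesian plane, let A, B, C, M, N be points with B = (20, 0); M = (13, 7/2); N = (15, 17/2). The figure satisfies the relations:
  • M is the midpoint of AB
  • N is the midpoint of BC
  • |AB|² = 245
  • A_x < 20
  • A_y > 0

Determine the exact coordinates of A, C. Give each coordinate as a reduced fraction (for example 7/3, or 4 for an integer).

A = (6, 7)
C = (10, 17)

1. A_x = 6  [A = 2·M−B = 2·(13, 7/2)−(20, 0)]
2. A_y = 7  [A = 2·M−B = 2·(13, 7/2)−(20, 0)]
   so A = (6, 7)
3. C_x = 10  [C = 2·N−B = 2·(15, 17/2)−(20, 0)]
4. C_y = 17  [C = 2·N−B = 2·(15, 17/2)−(20, 0)]
   so C = (10, 17)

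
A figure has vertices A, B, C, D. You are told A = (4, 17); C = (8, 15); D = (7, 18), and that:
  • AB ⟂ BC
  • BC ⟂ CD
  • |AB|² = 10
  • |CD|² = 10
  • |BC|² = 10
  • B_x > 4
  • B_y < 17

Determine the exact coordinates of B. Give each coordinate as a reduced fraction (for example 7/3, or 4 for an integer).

1. B_x = 5  [[BC ⟂ CD ⇒ 1x-3y+37=0] ∩ [|B−(4, 17)|²=10]]
2. B_y = 14  [[BC ⟂ CD ⇒ 1x-3y+37=0] ∩ [|B−(4, 17)|²=10]]
   so B = (5, 14)

B = (5, 14)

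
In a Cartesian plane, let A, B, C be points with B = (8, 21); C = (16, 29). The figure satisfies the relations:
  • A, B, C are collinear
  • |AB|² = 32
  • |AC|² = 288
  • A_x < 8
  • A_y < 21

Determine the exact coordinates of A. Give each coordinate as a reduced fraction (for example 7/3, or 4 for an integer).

1. A_x = 4  [[A, B, C are collinear ⇒ -8x+8y-104=0] ∩ [|A−(8, 21)|²=32]]
2. A_y = 17  [[A, B, C are collinear ⇒ -8x+8y-104=0] ∩ [|A−(8, 21)|²=32]]
   so A = (4, 17)

A = (4, 17)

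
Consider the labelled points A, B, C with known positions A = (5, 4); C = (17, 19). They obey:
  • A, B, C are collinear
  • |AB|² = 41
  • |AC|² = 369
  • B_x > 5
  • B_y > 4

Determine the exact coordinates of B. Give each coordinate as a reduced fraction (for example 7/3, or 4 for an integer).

1. B_x = 9  [[A, B, C are collinear ⇒ 15x-12y-27=0] ∩ [|B−(5, 4)|²=41]]
2. B_y = 9  [[A, B, C are collinear ⇒ 15x-12y-27=0] ∩ [|B−(5, 4)|²=41]]
   so B = (9, 9)

B = (9, 9)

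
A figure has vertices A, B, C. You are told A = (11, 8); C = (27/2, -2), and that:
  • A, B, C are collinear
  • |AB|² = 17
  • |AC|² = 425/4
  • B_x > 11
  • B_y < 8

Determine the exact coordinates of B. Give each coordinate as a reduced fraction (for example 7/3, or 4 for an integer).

1. B_x = 12  [[A, B, C are collinear ⇒ -10x-5/2y+130=0] ∩ [|B−(11, 8)|²=17]]
2. B_y = 4  [[A, B, C are collinear ⇒ -10x-5/2y+130=0] ∩ [|B−(11, 8)|²=17]]
   so B = (12, 4)

B = (12, 4)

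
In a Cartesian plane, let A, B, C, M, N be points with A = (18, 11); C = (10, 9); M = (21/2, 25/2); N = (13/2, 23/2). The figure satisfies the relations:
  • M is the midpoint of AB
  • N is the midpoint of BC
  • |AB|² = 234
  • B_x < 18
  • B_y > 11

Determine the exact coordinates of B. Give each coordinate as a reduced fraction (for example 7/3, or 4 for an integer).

1. B_x = 3  [B = 2·M−A = 2·(21/2, 25/2)−(18, 11)]
2. B_y = 14  [B = 2·M−A = 2·(21/2, 25/2)−(18, 11)]
   so B = (3, 14)

B = (3, 14)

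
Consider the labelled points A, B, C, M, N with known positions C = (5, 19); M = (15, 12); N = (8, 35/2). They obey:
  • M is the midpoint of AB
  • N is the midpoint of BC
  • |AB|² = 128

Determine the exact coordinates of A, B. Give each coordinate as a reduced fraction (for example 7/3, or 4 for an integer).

1. B_x = 11  [B = 2·N−C = 2·(8, 35/2)−(5, 19)]
2. B_y = 16  [B = 2·N−C = 2·(8, 35/2)−(5, 19)]
   so B = (11, 16)
3. A_x = 19  [A = 2·M−B = 2·(15, 12)−(11, 16)]
4. A_y = 8  [A = 2·M−B = 2·(15, 12)−(11, 16)]
   so A = (19, 8)

A = (19, 8)
B = (11, 16)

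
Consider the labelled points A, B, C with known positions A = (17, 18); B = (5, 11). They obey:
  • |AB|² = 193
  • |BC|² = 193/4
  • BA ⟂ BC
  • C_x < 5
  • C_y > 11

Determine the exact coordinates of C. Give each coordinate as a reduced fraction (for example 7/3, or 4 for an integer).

1. C_x = 3/2  [[BA ⟂ BC ⇒ 12x+7y-137=0] ∩ [|C−(5, 11)|²=193/4]]
2. C_y = 17  [[BA ⟂ BC ⇒ 12x+7y-137=0] ∩ [|C−(5, 11)|²=193/4]]
   so C = (3/2, 17)

C = (3/2, 17)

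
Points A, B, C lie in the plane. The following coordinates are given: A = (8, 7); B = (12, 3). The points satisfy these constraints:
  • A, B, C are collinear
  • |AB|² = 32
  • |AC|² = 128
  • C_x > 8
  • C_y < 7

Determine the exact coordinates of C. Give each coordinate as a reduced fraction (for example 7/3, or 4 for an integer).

C = (16, -1)

1. C_x = 16  [[A, B, C are collinear ⇒ 4x+4y-60=0] ∩ [|C−(8, 7)|²=128]]
2. C_y = -1  [[A, B, C are collinear ⇒ 4x+4y-60=0] ∩ [|C−(8, 7)|²=128]]
   so C = (16, -1)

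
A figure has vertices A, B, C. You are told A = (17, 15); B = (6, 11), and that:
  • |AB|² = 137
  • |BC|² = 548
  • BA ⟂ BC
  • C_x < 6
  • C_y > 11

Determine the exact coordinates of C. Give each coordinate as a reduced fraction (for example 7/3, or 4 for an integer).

1. C_x = -2  [[BA ⟂ BC ⇒ 11x+4y-110=0] ∩ [|C−(6, 11)|²=548]]
2. C_y = 33  [[BA ⟂ BC ⇒ 11x+4y-110=0] ∩ [|C−(6, 11)|²=548]]
   so C = (-2, 33)

C = (-2, 33)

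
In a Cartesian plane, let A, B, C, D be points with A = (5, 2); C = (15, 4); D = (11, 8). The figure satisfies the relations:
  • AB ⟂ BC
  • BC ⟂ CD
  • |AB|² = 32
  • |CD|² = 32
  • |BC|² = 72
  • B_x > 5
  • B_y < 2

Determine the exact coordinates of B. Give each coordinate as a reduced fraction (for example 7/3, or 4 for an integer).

1. B_x = 9  [[BC ⟂ CD ⇒ 4x-4y-44=0] ∩ [|B−(5, 2)|²=32]]
2. B_y = -2  [[BC ⟂ CD ⇒ 4x-4y-44=0] ∩ [|B−(5, 2)|²=32]]
   so B = (9, -2)

B = (9, -2)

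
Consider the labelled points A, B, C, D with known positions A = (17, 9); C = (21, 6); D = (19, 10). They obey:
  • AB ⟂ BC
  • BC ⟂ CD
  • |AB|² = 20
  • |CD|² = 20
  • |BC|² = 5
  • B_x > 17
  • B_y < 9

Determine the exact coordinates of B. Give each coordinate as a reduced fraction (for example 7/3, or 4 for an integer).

1. B_x = 19  [[BC ⟂ CD ⇒ 2x-4y-18=0] ∩ [|B−(17, 9)|²=20]]
2. B_y = 5  [[BC ⟂ CD ⇒ 2x-4y-18=0] ∩ [|B−(17, 9)|²=20]]
   so B = (19, 5)

B = (19, 5)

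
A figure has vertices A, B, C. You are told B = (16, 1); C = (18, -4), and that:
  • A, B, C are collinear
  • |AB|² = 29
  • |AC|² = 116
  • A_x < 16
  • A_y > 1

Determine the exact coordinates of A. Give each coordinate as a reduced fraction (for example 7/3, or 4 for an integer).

A = (14, 6)

1. A_x = 14  [[A, B, C are collinear ⇒ 5x+2y-82=0] ∩ [|A−(16, 1)|²=29]]
2. A_y = 6  [[A, B, C are collinear ⇒ 5x+2y-82=0] ∩ [|A−(16, 1)|²=29]]
   so A = (14, 6)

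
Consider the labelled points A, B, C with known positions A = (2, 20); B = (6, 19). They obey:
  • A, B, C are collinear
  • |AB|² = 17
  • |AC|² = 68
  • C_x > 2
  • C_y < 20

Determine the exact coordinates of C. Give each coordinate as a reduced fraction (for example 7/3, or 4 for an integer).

C = (10, 18)

1. C_x = 10  [[A, B, C are collinear ⇒ 1x+4y-82=0] ∩ [|C−(2, 20)|²=68]]
2. C_y = 18  [[A, B, C are collinear ⇒ 1x+4y-82=0] ∩ [|C−(2, 20)|²=68]]
   so C = (10, 18)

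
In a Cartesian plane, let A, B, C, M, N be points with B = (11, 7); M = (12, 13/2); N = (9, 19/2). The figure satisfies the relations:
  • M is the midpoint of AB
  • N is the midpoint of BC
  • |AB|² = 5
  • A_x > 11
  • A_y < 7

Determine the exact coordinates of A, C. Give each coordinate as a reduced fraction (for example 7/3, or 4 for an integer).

A = (13, 6)
C = (7, 12)

1. A_x = 13  [A = 2·M−B = 2·(12, 13/2)−(11, 7)]
2. A_y = 6  [A = 2·M−B = 2·(12, 13/2)−(11, 7)]
   so A = (13, 6)
3. C_x = 7  [C = 2·N−B = 2·(9, 19/2)−(11, 7)]
4. C_y = 12  [C = 2·N−B = 2·(9, 19/2)−(11, 7)]
   so C = (7, 12)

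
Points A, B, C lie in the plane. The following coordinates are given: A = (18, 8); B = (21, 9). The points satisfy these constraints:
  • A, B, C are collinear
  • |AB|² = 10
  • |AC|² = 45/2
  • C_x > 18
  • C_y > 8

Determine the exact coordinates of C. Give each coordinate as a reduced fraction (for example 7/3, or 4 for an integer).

1. C_x = 45/2  [[A, B, C are collinear ⇒ -1x+3y-6=0] ∩ [|C−(18, 8)|²=45/2]]
2. C_y = 19/2  [[A, B, C are collinear ⇒ -1x+3y-6=0] ∩ [|C−(18, 8)|²=45/2]]
   so C = (45/2, 19/2)

C = (45/2, 19/2)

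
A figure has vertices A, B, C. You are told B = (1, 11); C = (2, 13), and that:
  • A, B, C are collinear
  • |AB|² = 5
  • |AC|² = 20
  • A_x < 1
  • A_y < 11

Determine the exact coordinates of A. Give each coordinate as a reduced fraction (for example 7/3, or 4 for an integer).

1. A_x = 0  [[A, B, C are collinear ⇒ -2x+1y-9=0] ∩ [|A−(1, 11)|²=5]]
2. A_y = 9  [[A, B, C are collinear ⇒ -2x+1y-9=0] ∩ [|A−(1, 11)|²=5]]
   so A = (0, 9)

A = (0, 9)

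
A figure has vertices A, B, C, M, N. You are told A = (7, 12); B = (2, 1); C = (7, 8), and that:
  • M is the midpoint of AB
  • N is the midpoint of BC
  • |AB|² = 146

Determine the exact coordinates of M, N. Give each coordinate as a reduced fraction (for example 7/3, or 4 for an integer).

M = (9/2, 13/2)
N = (9/2, 9/2)

1. M_x = 9/2  [2·M = A+B = (7, 12)+(2, 1)]
2. M_y = 13/2  [2·M = A+B = (7, 12)+(2, 1)]
   so M = (9/2, 13/2)
3. N_x = 9/2  [2·N = B+C = (2, 1)+(7, 8)]
4. N_y = 9/2  [2·N = B+C = (2, 1)+(7, 8)]
   so N = (9/2, 9/2)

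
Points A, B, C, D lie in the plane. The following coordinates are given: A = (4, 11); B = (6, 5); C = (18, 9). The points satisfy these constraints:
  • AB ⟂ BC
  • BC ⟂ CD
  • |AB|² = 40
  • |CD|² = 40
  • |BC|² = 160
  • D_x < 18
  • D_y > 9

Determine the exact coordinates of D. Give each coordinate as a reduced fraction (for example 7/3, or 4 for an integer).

D = (16, 15)

1. D_x = 16  [[BC ⟂ CD ⇒ 12x+4y-252=0] ∩ [|D−(18, 9)|²=40]]
2. D_y = 15  [[BC ⟂ CD ⇒ 12x+4y-252=0] ∩ [|D−(18, 9)|²=40]]
   so D = (16, 15)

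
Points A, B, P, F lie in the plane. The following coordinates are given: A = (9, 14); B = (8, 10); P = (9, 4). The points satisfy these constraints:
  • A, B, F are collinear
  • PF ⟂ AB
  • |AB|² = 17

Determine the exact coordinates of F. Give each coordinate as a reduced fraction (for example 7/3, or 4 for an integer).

1. F_x = 113/17  [[A, B, F are collinear ⇒ 4x-1y-22=0] ∩ [PF ⟂ AB ⇒ -1x-4y+25=0]]
2. F_y = 78/17  [[A, B, F are collinear ⇒ 4x-1y-22=0] ∩ [PF ⟂ AB ⇒ -1x-4y+25=0]]
   so F = (113/17, 78/17)

F = (113/17, 78/17)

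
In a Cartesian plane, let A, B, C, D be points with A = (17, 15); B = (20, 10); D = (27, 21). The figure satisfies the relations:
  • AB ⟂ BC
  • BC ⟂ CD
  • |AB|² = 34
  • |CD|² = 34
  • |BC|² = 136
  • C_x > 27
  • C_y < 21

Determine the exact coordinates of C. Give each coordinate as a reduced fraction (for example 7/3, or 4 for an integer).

C = (30, 16)

1. C_x = 30  [[AB ⟂ BC ⇒ 3x-5y-10=0] ∩ [|C−(27, 21)|²=34]]
2. C_y = 16  [[AB ⟂ BC ⇒ 3x-5y-10=0] ∩ [|C−(27, 21)|²=34]]
   so C = (30, 16)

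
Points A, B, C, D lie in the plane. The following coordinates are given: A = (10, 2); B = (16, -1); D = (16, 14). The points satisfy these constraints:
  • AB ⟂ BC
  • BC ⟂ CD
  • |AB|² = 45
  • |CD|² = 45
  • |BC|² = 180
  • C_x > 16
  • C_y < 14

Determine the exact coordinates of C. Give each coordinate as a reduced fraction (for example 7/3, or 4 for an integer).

C = (22, 11)

1. C_x = 22  [[AB ⟂ BC ⇒ 6x-3y-99=0] ∩ [|C−(16, 14)|²=45]]
2. C_y = 11  [[AB ⟂ BC ⇒ 6x-3y-99=0] ∩ [|C−(16, 14)|²=45]]
   so C = (22, 11)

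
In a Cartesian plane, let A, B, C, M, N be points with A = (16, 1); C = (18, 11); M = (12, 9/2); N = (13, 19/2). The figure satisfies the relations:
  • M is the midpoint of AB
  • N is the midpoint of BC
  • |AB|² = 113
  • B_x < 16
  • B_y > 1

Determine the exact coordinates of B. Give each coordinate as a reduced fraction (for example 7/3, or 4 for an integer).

1. B_x = 8  [B = 2·M−A = 2·(12, 9/2)−(16, 1)]
2. B_y = 8  [B = 2·M−A = 2·(12, 9/2)−(16, 1)]
   so B = (8, 8)

B = (8, 8)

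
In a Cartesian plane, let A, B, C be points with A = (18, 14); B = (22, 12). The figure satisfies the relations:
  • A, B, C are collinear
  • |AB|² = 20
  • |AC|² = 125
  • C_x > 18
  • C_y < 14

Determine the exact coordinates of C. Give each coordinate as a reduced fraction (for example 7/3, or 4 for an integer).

C = (28, 9)

1. C_x = 28  [[A, B, C are collinear ⇒ 2x+4y-92=0] ∩ [|C−(18, 14)|²=125]]
2. C_y = 9  [[A, B, C are collinear ⇒ 2x+4y-92=0] ∩ [|C−(18, 14)|²=125]]
   so C = (28, 9)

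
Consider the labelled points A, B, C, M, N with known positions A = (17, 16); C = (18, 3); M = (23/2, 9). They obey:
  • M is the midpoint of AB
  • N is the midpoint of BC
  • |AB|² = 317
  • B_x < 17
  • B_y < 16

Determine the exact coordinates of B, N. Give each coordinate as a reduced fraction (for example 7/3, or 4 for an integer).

B = (6, 2)
N = (12, 5/2)

1. B_x = 6  [B = 2·M−A = 2·(23/2, 9)−(17, 16)]
2. B_y = 2  [B = 2·M−A = 2·(23/2, 9)−(17, 16)]
   so B = (6, 2)
3. N_x = 12  [2·N = B+C = (6, 2)+(18, 3)]
4. N_y = 5/2  [2·N = B+C = (6, 2)+(18, 3)]
   so N = (12, 5/2)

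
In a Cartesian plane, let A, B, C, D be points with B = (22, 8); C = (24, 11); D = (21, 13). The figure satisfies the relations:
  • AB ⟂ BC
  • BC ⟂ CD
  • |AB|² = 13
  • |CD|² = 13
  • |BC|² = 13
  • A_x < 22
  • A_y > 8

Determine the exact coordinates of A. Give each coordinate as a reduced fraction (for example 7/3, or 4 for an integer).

1. A_x = 19  [[AB ⟂ BC ⇒ -2x-3y+68=0] ∩ [|A−(22, 8)|²=13]]
2. A_y = 10  [[AB ⟂ BC ⇒ -2x-3y+68=0] ∩ [|A−(22, 8)|²=13]]
   so A = (19, 10)

A = (19, 10)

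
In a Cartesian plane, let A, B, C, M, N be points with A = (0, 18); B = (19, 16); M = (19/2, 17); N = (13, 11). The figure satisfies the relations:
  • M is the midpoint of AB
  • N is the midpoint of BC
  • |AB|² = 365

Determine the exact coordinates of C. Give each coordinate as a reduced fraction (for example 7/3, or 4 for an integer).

C = (7, 6)

1. C_x = 7  [C = 2·N−B = 2·(13, 11)−(19, 16)]
2. C_y = 6  [C = 2·N−B = 2·(13, 11)−(19, 16)]
   so C = (7, 6)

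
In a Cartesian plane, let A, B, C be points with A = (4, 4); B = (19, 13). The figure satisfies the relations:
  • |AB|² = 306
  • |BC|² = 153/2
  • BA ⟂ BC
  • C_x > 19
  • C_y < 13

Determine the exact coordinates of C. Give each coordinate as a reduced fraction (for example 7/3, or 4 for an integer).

1. C_x = 47/2  [[BA ⟂ BC ⇒ -15x-9y+402=0] ∩ [|C−(19, 13)|²=153/2]]
2. C_y = 11/2  [[BA ⟂ BC ⇒ -15x-9y+402=0] ∩ [|C−(19, 13)|²=153/2]]
   so C = (47/2, 11/2)

C = (47/2, 11/2)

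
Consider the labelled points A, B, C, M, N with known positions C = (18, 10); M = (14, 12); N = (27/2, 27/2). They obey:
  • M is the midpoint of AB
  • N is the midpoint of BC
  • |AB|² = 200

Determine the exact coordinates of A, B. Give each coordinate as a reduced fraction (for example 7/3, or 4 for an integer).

1. B_x = 9  [B = 2·N−C = 2·(27/2, 27/2)−(18, 10)]
2. B_y = 17  [B = 2·N−C = 2·(27/2, 27/2)−(18, 10)]
   so B = (9, 17)
3. A_x = 19  [A = 2·M−B = 2·(14, 12)−(9, 17)]
4. A_y = 7  [A = 2·M−B = 2·(14, 12)−(9, 17)]
   so A = (19, 7)

A = (19, 7)
B = (9, 17)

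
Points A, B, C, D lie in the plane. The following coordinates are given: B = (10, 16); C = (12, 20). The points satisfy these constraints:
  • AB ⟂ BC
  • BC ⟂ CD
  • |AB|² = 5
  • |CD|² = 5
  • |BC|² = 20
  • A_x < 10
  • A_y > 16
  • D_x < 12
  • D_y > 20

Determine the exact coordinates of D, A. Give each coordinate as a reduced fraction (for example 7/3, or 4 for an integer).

D = (10, 21)
A = (8, 17)

1. D_x = 10  [[BC ⟂ CD ⇒ 2x+4y-104=0] ∩ [|D−(12, 20)|²=5]]
2. D_y = 21  [[BC ⟂ CD ⇒ 2x+4y-104=0] ∩ [|D−(12, 20)|²=5]]
   so D = (10, 21)
3. A_x = 8  [[AB ⟂ BC ⇒ -2x-4y+84=0] ∩ [|A−(10, 16)|²=5]]
4. A_y = 17  [[AB ⟂ BC ⇒ -2x-4y+84=0] ∩ [|A−(10, 16)|²=5]]
   so A = (8, 17)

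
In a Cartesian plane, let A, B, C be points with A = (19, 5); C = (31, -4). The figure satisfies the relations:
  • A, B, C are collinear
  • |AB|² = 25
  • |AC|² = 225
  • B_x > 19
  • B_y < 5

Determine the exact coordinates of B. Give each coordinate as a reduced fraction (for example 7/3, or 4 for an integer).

1. B_x = 23  [[A, B, C are collinear ⇒ -9x-12y+231=0] ∩ [|B−(19, 5)|²=25]]
2. B_y = 2  [[A, B, C are collinear ⇒ -9x-12y+231=0] ∩ [|B−(19, 5)|²=25]]
   so B = (23, 2)

B = (23, 2)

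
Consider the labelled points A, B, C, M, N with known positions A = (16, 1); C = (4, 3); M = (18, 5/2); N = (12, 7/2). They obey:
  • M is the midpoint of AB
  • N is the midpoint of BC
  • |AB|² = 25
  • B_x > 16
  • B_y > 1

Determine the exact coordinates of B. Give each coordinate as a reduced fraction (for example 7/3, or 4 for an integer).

B = (20, 4)

1. B_x = 20  [B = 2·M−A = 2·(18, 5/2)−(16, 1)]
2. B_y = 4  [B = 2·M−A = 2·(18, 5/2)−(16, 1)]
   so B = (20, 4)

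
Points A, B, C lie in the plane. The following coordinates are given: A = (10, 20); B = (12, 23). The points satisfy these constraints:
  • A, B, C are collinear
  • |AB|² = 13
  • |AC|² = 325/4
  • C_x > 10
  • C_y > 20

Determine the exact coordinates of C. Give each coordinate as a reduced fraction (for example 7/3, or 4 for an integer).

C = (15, 55/2)

1. C_x = 15  [[A, B, C are collinear ⇒ -3x+2y-10=0] ∩ [|C−(10, 20)|²=325/4]]
2. C_y = 55/2  [[A, B, C are collinear ⇒ -3x+2y-10=0] ∩ [|C−(10, 20)|²=325/4]]
   so C = (15, 55/2)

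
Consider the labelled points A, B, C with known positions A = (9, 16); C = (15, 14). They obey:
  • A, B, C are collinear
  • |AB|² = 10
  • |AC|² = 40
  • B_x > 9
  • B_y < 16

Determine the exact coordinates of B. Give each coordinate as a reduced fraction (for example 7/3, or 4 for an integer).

B = (12, 15)

1. B_x = 12  [[A, B, C are collinear ⇒ -2x-6y+114=0] ∩ [|B−(9, 16)|²=10]]
2. B_y = 15  [[A, B, C are collinear ⇒ -2x-6y+114=0] ∩ [|B−(9, 16)|²=10]]
   so B = (12, 15)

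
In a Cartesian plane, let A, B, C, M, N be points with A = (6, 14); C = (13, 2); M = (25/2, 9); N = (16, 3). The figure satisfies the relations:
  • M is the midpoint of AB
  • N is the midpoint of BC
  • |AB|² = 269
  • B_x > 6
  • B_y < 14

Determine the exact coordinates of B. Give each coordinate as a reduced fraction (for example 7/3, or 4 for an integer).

B = (19, 4)

1. B_x = 19  [B = 2·M−A = 2·(25/2, 9)−(6, 14)]
2. B_y = 4  [B = 2·M−A = 2·(25/2, 9)−(6, 14)]
   so B = (19, 4)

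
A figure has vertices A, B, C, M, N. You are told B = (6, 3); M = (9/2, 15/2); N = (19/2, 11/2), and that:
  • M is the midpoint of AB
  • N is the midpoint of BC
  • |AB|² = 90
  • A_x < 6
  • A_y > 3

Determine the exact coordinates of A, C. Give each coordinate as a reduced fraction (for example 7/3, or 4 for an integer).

A = (3, 12)
C = (13, 8)

1. A_x = 3  [A = 2·M−B = 2·(9/2, 15/2)−(6, 3)]
2. A_y = 12  [A = 2·M−B = 2·(9/2, 15/2)−(6, 3)]
   so A = (3, 12)
3. C_x = 13  [C = 2·N−B = 2·(19/2, 11/2)−(6, 3)]
4. C_y = 8  [C = 2·N−B = 2·(19/2, 11/2)−(6, 3)]
   so C = (13, 8)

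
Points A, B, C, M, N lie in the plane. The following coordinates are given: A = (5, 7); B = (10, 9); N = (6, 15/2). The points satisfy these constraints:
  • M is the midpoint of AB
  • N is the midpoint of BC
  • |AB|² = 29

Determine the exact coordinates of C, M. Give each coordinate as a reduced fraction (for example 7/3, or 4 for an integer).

1. M_x = 15/2  [2·M = A+B = (5, 7)+(10, 9)]
2. M_y = 8  [2·M = A+B = (5, 7)+(10, 9)]
   so M = (15/2, 8)
3. C_x = 2  [C = 2·N−B = 2·(6, 15/2)−(10, 9)]
4. C_y = 6  [C = 2·N−B = 2·(6, 15/2)−(10, 9)]
   so C = (2, 6)

C = (2, 6)
M = (15/2, 8)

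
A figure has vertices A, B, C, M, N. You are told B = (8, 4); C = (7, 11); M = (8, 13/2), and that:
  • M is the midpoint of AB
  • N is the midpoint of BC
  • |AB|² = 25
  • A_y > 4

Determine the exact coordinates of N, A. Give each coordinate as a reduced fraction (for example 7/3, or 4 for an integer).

1. A_x = 8  [A = 2·M−B = 2·(8, 13/2)−(8, 4)]
2. A_y = 9  [A = 2·M−B = 2·(8, 13/2)−(8, 4)]
   so A = (8, 9)
3. N_x = 15/2  [2·N = B+C = (8, 4)+(7, 11)]
4. N_y = 15/2  [2·N = B+C = (8, 4)+(7, 11)]
   so N = (15/2, 15/2)

N = (15/2, 15/2)
A = (8, 9)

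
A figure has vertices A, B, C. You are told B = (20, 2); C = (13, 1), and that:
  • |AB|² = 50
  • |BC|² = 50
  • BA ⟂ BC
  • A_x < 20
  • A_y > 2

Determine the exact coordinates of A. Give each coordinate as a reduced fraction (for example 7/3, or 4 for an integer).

1. A_x = 19  [[BA ⟂ BC ⇒ -7x-1y+142=0] ∩ [|A−(20, 2)|²=50]]
2. A_y = 9  [[BA ⟂ BC ⇒ -7x-1y+142=0] ∩ [|A−(20, 2)|²=50]]
   so A = (19, 9)

A = (19, 9)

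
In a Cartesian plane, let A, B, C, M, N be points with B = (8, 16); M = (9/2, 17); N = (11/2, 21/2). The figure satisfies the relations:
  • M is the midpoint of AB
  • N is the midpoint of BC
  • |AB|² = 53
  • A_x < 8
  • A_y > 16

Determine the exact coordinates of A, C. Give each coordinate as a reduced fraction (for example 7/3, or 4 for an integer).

1. A_x = 1  [A = 2·M−B = 2·(9/2, 17)−(8, 16)]
2. A_y = 18  [A = 2·M−B = 2·(9/2, 17)−(8, 16)]
   so A = (1, 18)
3. C_x = 3  [C = 2·N−B = 2·(11/2, 21/2)−(8, 16)]
4. C_y = 5  [C = 2·N−B = 2·(11/2, 21/2)−(8, 16)]
   so C = (3, 5)

A = (1, 18)
C = (3, 5)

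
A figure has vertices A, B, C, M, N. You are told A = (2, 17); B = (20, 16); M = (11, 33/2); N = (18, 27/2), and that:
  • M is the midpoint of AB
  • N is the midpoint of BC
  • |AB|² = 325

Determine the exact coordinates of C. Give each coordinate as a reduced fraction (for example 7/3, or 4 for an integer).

C = (16, 11)

1. C_x = 16  [C = 2·N−B = 2·(18, 27/2)−(20, 16)]
2. C_y = 11  [C = 2·N−B = 2·(18, 27/2)−(20, 16)]
   so C = (16, 11)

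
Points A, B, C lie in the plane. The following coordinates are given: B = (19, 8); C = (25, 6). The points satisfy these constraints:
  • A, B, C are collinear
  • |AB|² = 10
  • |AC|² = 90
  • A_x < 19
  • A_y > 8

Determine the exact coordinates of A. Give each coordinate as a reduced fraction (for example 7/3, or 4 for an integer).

1. A_x = 16  [[A, B, C are collinear ⇒ 2x+6y-86=0] ∩ [|A−(19, 8)|²=10]]
2. A_y = 9  [[A, B, C are collinear ⇒ 2x+6y-86=0] ∩ [|A−(19, 8)|²=10]]
   so A = (16, 9)

A = (16, 9)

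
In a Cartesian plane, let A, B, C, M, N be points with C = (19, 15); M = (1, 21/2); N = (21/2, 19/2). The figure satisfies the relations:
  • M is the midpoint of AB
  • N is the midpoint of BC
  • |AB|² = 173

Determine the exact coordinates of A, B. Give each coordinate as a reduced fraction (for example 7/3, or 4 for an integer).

A = (0, 17)
B = (2, 4)

1. B_x = 2  [B = 2·N−C = 2·(21/2, 19/2)−(19, 15)]
2. B_y = 4  [B = 2·N−C = 2·(21/2, 19/2)−(19, 15)]
   so B = (2, 4)
3. A_x = 0  [A = 2·M−B = 2·(1, 21/2)−(2, 4)]
4. A_y = 17  [A = 2·M−B = 2·(1, 21/2)−(2, 4)]
   so A = (0, 17)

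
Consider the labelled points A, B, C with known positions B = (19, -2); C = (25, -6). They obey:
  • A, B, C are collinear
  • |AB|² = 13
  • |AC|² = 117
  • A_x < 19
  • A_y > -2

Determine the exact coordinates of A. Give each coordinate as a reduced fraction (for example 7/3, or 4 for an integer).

A = (16, 0)

1. A_x = 16  [[A, B, C are collinear ⇒ 4x+6y-64=0] ∩ [|A−(19, -2)|²=13]]
2. A_y = 0  [[A, B, C are collinear ⇒ 4x+6y-64=0] ∩ [|A−(19, -2)|²=13]]
   so A = (16, 0)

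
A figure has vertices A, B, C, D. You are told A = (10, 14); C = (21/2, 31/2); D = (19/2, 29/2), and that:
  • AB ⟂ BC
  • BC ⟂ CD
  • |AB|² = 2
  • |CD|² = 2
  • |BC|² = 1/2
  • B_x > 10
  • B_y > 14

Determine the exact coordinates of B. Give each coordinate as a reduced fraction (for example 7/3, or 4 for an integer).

B = (11, 15)

1. B_x = 11  [[BC ⟂ CD ⇒ 1x+1y-26=0] ∩ [|B−(10, 14)|²=2]]
2. B_y = 15  [[BC ⟂ CD ⇒ 1x+1y-26=0] ∩ [|B−(10, 14)|²=2]]
   so B = (11, 15)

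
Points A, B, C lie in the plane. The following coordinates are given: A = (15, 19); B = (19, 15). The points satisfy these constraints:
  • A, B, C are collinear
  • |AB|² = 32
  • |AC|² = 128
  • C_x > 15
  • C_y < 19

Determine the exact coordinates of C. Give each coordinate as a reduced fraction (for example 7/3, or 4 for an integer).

C = (23, 11)

1. C_x = 23  [[A, B, C are collinear ⇒ 4x+4y-136=0] ∩ [|C−(15, 19)|²=128]]
2. C_y = 11  [[A, B, C are collinear ⇒ 4x+4y-136=0] ∩ [|C−(15, 19)|²=128]]
   so C = (23, 11)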